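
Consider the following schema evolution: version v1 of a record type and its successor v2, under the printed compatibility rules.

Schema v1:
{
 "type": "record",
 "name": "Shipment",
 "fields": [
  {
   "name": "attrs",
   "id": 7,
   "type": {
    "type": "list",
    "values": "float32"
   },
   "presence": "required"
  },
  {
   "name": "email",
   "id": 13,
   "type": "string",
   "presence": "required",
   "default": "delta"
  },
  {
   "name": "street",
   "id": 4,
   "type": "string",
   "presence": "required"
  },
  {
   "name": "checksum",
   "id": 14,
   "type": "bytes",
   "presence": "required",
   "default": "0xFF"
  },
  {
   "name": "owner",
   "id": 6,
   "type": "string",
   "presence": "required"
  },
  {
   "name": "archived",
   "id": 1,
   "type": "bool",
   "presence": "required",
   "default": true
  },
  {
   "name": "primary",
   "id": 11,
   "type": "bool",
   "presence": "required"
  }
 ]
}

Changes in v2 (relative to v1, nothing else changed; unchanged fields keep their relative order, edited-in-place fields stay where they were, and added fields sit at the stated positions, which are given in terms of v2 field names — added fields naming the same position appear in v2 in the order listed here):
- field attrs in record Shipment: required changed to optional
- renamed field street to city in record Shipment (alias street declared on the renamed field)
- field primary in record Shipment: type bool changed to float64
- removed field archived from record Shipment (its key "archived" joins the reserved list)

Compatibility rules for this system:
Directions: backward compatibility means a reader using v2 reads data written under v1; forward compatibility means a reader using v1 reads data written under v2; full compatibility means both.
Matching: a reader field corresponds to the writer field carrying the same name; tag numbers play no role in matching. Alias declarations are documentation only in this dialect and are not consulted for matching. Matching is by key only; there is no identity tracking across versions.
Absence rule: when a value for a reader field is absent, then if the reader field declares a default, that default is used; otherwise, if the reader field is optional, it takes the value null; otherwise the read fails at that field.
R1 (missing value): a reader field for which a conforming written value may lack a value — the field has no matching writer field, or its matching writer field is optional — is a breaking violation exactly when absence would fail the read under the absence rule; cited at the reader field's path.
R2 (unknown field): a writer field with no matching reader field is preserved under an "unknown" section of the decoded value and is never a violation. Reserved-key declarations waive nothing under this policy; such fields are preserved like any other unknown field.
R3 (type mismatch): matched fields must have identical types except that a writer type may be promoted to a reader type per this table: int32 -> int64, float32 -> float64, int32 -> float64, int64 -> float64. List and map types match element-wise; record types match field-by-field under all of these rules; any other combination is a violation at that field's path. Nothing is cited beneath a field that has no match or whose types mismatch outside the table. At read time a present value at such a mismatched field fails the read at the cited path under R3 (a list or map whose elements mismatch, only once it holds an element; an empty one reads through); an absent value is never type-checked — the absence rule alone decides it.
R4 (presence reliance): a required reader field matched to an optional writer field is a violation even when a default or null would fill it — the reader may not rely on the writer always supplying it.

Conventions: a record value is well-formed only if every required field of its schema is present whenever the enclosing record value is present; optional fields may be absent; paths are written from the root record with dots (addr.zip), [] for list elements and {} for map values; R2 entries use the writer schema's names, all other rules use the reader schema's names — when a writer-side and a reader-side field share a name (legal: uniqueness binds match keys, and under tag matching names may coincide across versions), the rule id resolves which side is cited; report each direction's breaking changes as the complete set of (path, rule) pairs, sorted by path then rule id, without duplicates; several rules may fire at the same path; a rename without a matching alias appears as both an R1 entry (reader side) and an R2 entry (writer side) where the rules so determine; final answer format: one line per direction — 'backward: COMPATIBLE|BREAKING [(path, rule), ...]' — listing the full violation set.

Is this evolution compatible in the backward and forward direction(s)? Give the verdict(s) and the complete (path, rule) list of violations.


backward: BREAKING [(city, R1), (primary, R3)]; forward: BREAKING [(attrs, R1), (attrs, R4), (primary, R3), (street, R1)]

the writer's type comes first in each Shipment pair
backward for Shipment (reader v2, writer v1):
  writer required, list<float32> -> list<float32>: reader attrs maps from writer attrs
  writer required, string -> string: reader email maps from writer email
  no writer field matches reader city
  writer required, bytes -> bytes: reader checksum maps from writer checksum
  writer required, string -> string: reader owner maps from writer owner
  writer required, bool -> float64: reader primary maps from writer primary
  writer street: unknown to reader
  writer archived: unknown to reader
  rule R1 violated at city
  rule R3 violated at primary
  => 2 violation(s): backward is BREAKING for Shipment
forward for Shipment (reader v1, writer v2):
  writer optional, list<float32> -> list<float32>: reader attrs maps from writer attrs
  writer required, string -> string: reader email maps from writer email
  no writer field matches reader street
  writer required, bytes -> bytes: reader checksum maps from writer checksum
  writer required, string -> string: reader owner maps from writer owner
  no writer field matches reader archived
  writer required, float64 -> bool: reader primary maps from writer primary
  writer city: unknown to reader
  rule R1 violated at attrs
  rule R4 violated at attrs
  rule R3 violated at primary
  rule R1 violated at street
  => 4 violation(s): forward is BREAKING for Shipment


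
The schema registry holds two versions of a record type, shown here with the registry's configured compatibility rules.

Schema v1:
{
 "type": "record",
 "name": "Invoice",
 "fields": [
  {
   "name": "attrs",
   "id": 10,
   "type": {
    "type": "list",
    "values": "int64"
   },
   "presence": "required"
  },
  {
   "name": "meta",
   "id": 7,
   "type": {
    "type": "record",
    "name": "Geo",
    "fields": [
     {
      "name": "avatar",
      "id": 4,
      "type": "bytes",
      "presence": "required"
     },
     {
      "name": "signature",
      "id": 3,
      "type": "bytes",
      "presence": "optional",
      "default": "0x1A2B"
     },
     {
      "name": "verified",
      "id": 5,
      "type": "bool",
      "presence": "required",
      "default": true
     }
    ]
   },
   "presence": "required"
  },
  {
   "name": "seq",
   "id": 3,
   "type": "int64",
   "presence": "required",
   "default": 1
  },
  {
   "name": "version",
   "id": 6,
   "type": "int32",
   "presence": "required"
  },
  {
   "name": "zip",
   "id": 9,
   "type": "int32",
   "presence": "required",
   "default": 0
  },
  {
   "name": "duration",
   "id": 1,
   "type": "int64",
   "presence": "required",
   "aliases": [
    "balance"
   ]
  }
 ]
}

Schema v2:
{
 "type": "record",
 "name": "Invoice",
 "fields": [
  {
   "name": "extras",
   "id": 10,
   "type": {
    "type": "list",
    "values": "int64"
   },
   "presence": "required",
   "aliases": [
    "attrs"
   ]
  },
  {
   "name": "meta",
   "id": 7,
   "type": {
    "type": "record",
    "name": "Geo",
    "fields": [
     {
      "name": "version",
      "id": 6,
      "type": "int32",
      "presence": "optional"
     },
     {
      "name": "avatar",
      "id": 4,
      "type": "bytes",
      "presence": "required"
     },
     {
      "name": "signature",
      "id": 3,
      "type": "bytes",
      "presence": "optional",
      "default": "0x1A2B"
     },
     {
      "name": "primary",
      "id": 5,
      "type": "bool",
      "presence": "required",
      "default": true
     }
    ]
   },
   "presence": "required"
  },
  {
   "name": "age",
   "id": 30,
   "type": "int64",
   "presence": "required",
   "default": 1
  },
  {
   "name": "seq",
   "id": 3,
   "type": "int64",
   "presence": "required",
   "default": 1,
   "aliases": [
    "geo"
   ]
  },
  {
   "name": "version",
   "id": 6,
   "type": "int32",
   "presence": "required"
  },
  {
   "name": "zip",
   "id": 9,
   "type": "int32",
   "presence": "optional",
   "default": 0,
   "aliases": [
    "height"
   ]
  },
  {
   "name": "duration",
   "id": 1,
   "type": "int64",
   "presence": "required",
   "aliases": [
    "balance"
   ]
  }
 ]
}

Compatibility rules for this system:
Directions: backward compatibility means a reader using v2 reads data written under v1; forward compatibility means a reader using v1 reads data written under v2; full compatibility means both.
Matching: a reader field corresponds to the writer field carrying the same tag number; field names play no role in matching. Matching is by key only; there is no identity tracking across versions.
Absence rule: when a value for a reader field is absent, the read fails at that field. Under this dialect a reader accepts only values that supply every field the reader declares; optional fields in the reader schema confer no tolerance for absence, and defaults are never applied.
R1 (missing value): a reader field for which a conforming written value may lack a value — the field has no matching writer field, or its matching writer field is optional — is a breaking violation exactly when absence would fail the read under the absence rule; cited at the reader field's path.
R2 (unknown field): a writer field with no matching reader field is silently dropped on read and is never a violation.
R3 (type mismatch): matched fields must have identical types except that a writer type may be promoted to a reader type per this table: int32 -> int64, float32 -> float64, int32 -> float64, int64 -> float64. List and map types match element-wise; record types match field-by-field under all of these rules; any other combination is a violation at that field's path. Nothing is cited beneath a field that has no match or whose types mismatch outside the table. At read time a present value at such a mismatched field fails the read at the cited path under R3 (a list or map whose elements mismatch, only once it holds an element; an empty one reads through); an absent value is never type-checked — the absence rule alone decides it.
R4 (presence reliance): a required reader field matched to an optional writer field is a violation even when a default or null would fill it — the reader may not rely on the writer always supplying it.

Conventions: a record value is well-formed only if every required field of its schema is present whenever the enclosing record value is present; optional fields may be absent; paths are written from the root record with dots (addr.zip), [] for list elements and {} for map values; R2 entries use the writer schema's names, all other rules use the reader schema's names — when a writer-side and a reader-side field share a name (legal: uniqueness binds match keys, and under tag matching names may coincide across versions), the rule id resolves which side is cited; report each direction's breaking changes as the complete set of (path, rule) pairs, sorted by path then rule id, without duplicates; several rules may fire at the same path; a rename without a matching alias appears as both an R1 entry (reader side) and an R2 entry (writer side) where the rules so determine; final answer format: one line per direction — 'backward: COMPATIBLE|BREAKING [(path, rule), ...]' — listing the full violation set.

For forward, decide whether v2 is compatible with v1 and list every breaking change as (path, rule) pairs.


forward: BREAKING [(meta.signature, R1), (zip, R1), (zip, R4)]

the writer's type comes first in each Invoice pair
forward pass over Invoice, reader schema v1, writer schema v2:
  list<int64> -> list<int64>, writer required: attrs aligns to extras
  Geo -> Geo, writer required: meta aligns to meta
  int64 -> int64, writer required: seq aligns to seq
  int32 -> int32, writer required: version aligns to version
  int32 -> int32, writer optional: zip aligns to zip
  int64 -> int64, writer required: duration aligns to duration
  age (writer side), unknown to reader
  bytes -> bytes, writer required: meta.avatar aligns to meta.avatar
  bytes -> bytes, writer optional: meta.signature aligns to meta.signature
  bool -> bool, writer required: meta.verified aligns to meta.primary
  meta.version (writer side), unknown to reader
  breaking: (meta.signature, R1)
  breaking: (zip, R1)
  breaking: (zip, R4)
  forward on Invoice therefore BREAKING (3)
the other Invoice changes do not affect what is asked:
  added field age to record Invoice: required int64, tag 30, default 1 (in v2 it sits immediately before seq) -> its effect on Invoice is confined to the backward direction, not asked
  renamed field verified to primary in record Geo -> inert for the asked Invoice verdict: nothing fires
  renamed field attrs to extras in record Invoice (alias attrs declared on the renamed field) -> inert for the asked Invoice verdict: nothing fires
  added field version to record Geo: optional int32, tag 6 (in v2 it sits immediately before avatar) -> its effect on Invoice is confined to the backward direction, not asked


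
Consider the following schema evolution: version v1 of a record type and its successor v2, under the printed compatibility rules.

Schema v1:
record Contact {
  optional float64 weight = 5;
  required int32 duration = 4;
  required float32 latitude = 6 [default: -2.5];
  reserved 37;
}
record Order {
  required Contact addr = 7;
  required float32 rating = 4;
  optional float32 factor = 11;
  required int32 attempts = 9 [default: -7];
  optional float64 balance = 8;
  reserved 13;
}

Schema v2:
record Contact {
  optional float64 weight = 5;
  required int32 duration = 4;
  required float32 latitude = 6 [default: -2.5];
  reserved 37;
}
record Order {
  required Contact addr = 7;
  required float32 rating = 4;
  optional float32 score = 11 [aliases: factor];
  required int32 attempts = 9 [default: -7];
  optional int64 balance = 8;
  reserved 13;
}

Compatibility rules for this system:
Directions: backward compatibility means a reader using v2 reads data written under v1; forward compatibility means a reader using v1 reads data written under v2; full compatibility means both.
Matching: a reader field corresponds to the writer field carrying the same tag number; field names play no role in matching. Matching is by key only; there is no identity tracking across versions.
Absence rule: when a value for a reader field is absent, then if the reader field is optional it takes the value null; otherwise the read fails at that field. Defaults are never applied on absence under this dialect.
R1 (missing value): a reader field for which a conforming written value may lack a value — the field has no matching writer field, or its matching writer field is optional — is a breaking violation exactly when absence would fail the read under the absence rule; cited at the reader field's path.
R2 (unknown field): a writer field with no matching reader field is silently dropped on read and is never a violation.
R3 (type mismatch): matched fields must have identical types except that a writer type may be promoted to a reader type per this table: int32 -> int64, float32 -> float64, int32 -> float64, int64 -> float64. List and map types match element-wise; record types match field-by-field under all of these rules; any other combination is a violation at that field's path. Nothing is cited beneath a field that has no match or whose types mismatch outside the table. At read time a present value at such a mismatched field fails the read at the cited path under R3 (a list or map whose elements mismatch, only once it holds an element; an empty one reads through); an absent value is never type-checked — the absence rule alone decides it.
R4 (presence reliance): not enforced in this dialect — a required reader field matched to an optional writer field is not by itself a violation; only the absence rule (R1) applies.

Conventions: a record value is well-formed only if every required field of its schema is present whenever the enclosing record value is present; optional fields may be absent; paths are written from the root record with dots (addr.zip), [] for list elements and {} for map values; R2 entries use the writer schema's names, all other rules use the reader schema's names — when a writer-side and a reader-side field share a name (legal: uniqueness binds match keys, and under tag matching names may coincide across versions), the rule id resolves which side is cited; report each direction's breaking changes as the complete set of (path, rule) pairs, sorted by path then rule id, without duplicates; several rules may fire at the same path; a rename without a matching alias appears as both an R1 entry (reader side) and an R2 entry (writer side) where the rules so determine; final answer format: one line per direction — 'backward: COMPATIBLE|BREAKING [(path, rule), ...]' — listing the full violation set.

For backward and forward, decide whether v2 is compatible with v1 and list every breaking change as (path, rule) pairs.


each type pair in Order: writer, then reader
backward analysis of Order with v2 as reader and v1 as writer:
  addr: Contact -> Contact, writer required; from addr
  rating: float32 -> float32, writer required; from rating
  score: float32 -> float32, writer optional; from factor
  attempts: int32 -> int32, writer required; from attempts
  balance: float64 -> int64, writer optional; from balance
  addr.weight: float64 -> float64, writer optional; from addr.weight
  addr.duration: int32 -> int32, writer required; from addr.duration
  addr.latitude: float32 -> float32, writer required; from addr.latitude
  rule R3 violated at balance
  backward on Order therefore BREAKING (1)
forward analysis of Order with v1 as reader and v2 as writer:
  addr: Contact -> Contact, writer required; from addr
  rating: float32 -> float32, writer required; from rating
  factor: float32 -> float32, writer optional; from score
  attempts: int32 -> int32, writer required; from attempts
  balance: int64 -> float64, writer optional; from balance
  addr.weight: float64 -> float64, writer optional; from addr.weight
  addr.duration: int32 -> int32, writer required; from addr.duration
  addr.latitude: float32 -> float32, writer required; from addr.latitude
  nothing fires on Order: forward is COMPATIBLE

backward: BREAKING [(balance, R3)]; forward: COMPATIBLE []


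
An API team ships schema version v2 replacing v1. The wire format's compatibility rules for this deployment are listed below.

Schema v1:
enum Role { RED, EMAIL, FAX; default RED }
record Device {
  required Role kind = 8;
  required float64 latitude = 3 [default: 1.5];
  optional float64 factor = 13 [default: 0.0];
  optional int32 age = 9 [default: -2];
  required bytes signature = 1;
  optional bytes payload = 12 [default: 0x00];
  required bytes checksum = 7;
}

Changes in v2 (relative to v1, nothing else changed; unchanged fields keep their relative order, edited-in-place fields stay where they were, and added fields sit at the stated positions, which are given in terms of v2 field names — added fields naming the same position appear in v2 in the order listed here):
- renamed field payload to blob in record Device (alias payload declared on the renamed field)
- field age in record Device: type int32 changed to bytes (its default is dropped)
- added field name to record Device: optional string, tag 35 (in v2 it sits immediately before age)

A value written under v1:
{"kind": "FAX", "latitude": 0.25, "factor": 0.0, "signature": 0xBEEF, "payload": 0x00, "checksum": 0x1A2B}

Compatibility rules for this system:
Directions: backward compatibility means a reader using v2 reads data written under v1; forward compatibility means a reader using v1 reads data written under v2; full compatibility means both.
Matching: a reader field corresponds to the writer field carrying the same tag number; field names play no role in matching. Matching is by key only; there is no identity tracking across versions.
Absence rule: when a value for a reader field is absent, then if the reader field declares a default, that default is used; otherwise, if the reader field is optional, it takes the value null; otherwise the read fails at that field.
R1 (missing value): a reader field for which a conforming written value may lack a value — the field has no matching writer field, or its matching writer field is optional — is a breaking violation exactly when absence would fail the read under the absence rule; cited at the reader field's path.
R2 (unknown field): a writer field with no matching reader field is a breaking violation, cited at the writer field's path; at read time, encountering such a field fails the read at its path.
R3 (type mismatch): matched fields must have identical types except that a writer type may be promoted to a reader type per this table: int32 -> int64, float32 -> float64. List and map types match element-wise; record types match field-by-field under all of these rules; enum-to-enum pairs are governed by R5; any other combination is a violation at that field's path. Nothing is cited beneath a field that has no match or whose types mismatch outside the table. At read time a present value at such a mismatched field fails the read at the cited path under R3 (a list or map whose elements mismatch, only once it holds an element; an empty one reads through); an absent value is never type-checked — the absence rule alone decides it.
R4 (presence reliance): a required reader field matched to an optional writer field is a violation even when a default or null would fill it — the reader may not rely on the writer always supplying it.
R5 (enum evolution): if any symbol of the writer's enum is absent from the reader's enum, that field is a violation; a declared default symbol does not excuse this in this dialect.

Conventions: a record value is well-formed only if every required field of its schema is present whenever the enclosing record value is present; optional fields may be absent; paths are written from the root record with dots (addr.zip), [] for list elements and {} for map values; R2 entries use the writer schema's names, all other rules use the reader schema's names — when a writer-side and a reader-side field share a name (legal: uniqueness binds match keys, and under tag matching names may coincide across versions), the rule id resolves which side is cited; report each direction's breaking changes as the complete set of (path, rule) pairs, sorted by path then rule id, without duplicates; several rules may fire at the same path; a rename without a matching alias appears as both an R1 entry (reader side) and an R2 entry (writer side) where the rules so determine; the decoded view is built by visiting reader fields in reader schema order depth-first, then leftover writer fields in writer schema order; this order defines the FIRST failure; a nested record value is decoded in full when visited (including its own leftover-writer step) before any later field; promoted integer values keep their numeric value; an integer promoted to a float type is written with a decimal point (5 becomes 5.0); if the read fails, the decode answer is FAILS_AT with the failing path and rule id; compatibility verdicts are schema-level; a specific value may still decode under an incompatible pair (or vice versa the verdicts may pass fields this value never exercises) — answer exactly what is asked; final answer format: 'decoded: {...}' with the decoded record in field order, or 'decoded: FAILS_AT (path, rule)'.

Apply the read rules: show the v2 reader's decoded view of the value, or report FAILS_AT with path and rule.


arrows below run writer -> reader for Device
migrating the Device value to v2:
  kind := "FAX"
  latitude := 0.25
  factor := 0.0
  name := null (not supplied -> null)
  age := null (not supplied -> null)
  signature := 0xBEEF
  blob := 0x00 (from writer payload)
  checksum := 0x1A2B
  => decoded: {"kind": "FAX", "latitude": 0.25, "factor": 0.0, "name": null, "age": null, "signature": 0xBEEF, "blob": 0x00, "checksum": 0x1A2B}

decoded: {"kind": "FAX", "latitude": 0.25, "factor": 0.0, "name": null, "age": null, "signature": 0xBEEF, "blob": 0x00, "checksum": 0x1A2B}


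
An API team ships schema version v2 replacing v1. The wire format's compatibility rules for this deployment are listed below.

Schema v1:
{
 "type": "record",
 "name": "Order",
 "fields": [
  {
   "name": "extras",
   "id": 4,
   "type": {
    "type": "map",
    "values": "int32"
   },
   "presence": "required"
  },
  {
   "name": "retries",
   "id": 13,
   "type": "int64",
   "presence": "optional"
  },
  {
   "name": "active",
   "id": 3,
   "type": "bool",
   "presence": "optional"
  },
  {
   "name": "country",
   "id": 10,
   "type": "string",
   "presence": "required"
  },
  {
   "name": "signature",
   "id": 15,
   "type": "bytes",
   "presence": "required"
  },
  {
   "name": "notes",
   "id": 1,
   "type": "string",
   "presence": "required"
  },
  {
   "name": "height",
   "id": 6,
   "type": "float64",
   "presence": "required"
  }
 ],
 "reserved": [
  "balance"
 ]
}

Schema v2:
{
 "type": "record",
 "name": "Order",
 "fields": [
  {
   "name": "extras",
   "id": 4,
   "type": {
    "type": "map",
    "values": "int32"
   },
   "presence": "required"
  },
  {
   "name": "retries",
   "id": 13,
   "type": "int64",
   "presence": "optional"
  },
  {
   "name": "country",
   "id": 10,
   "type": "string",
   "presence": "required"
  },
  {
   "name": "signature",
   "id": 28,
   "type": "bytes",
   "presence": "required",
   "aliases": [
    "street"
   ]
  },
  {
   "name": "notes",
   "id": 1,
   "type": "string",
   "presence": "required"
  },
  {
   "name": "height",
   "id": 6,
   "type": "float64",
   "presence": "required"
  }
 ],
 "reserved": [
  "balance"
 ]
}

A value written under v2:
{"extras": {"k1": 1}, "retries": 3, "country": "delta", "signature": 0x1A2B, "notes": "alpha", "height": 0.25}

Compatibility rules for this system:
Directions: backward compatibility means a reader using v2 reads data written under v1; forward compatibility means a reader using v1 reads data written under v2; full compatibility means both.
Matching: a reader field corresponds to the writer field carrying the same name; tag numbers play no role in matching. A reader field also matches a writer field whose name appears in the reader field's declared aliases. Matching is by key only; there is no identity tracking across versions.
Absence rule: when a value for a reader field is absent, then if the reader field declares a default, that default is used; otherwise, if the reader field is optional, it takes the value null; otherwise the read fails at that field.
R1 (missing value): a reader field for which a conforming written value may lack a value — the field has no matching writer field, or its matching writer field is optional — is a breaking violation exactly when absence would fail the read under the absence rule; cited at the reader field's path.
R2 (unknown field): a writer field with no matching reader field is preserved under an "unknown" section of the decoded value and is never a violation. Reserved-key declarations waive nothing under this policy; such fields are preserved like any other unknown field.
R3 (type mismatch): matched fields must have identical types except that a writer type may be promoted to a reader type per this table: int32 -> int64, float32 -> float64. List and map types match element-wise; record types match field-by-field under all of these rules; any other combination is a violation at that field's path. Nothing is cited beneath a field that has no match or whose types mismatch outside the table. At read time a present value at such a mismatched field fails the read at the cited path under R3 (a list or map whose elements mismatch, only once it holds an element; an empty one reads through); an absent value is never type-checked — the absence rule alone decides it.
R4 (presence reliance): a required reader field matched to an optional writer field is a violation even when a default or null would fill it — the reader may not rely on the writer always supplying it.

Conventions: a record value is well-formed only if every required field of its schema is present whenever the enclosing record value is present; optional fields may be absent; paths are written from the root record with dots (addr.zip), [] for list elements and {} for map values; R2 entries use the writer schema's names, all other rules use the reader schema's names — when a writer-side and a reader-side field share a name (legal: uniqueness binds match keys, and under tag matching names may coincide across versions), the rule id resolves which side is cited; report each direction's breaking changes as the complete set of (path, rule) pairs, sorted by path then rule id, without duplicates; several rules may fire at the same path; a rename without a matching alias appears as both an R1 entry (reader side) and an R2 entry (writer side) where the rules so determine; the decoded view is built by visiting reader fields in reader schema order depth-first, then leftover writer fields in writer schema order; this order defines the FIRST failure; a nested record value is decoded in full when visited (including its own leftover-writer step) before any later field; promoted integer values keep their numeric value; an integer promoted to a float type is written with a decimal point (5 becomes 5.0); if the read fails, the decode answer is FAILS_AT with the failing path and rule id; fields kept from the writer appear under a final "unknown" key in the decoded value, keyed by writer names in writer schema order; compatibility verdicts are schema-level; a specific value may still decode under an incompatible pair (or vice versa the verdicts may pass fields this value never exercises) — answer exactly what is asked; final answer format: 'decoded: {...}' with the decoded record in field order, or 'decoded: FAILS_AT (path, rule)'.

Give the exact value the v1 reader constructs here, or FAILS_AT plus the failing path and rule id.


each type pair in Order: writer, then reader
decode (reader v1):
  extras := {"k1": 1}
  retries := 3
  active := null (not supplied -> null)
  country := "delta"
  signature := 0x1A2B
  notes := "alpha"
  height := 0.25
  => decoded: {"extras": {"k1": 1}, "retries": 3, "active": null, "country": "delta", "signature": 0x1A2B, "notes": "alpha", "height": 0.25}
remaining Order differences; none change what is asked:
  removed field active from record Order -> inert under this dialect — no rule fires on Order and the result does not move
  field signature in record Order: tag 15 changed to 28 -> inert under this dialect — no rule fires on Order and the result does not move

decoded: {"extras": {"k1": 1}, "retries": 3, "active": null, "country": "delta", "signature": 0x1A2B, "notes": "alpha", "height": 0.25}


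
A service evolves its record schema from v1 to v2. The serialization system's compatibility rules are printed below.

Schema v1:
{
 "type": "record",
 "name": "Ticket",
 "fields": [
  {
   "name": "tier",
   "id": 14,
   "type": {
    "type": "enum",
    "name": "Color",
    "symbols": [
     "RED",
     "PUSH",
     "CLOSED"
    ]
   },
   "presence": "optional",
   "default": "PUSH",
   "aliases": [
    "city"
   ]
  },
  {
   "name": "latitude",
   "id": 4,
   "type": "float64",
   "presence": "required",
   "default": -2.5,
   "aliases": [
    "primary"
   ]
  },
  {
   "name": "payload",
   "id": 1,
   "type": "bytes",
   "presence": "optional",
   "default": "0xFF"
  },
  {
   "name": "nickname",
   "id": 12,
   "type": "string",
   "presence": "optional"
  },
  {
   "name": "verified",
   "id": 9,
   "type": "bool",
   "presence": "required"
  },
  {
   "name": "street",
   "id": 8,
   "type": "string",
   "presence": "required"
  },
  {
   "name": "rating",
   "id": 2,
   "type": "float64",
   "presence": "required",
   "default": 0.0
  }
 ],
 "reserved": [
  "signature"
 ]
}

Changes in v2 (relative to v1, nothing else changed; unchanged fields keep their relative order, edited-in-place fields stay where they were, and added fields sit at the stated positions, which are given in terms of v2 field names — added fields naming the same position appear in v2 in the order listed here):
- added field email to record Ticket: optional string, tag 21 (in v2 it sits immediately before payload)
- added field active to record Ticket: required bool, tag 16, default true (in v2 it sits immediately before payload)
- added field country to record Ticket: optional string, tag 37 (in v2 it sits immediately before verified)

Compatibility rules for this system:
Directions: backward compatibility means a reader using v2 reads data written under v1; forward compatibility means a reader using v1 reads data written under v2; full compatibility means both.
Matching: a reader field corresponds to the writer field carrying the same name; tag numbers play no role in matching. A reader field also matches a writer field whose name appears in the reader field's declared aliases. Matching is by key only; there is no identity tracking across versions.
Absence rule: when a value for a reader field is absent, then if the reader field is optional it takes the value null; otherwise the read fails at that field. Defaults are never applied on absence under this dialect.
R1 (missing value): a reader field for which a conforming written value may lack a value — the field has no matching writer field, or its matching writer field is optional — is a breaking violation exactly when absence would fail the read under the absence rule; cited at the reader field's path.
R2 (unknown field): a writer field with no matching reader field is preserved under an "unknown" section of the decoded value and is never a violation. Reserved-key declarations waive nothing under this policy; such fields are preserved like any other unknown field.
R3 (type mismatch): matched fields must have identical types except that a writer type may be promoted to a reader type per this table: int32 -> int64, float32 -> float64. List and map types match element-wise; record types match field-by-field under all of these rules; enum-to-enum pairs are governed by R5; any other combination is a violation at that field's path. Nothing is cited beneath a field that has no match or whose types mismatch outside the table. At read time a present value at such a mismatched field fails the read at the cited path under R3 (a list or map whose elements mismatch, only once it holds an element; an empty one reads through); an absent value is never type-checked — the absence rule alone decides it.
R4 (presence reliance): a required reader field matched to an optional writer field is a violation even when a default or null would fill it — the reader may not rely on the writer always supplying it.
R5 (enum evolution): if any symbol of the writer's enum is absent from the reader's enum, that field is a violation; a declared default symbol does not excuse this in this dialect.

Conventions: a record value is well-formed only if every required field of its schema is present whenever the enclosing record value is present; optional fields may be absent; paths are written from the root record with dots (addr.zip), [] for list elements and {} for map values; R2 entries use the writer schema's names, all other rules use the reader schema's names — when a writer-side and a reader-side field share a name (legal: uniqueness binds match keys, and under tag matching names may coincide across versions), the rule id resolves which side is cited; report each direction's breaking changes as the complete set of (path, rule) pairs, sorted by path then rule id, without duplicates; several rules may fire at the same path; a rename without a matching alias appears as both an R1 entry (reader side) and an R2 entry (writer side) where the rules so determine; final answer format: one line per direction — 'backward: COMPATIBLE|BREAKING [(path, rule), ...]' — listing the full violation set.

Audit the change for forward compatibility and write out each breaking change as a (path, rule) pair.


forward: COMPATIBLE []

each type pair in Ticket: writer, then reader
forward on Ticket — v1 reading data written by v2:
  tier: paired with writer tier (Color -> Color; writer optional)
  latitude: paired with writer latitude (float64 -> float64; writer required)
  payload: paired with writer payload (bytes -> bytes; writer optional)
  nickname: paired with writer nickname (string -> string; writer optional)
  verified: paired with writer verified (bool -> bool; writer required)
  street: paired with writer street (string -> string; writer required)
  rating: paired with writer rating (float64 -> float64; writer required)
  email (writer side), unknown to reader
  active (writer side), unknown to reader
  country (writer side), unknown to reader
  => no violations; forward on Ticket: COMPATIBLE
diffs on Ticket not affecting the asked answer:
  added field active to record Ticket: required bool, tag 16, default true (in v2 it sits immediately before payload) -> fires only in the backward direction of Ticket, which is not asked here
  added field country to record Ticket: optional string, tag 37 (in v2 it sits immediately before verified) -> no rule fires on it in Ticket's dialect; the asked verdict holds
  added field email to record Ticket: optional string, tag 21 (in v2 it sits immediately before payload) -> no rule fires on it in Ticket's dialect; the asked verdict holds


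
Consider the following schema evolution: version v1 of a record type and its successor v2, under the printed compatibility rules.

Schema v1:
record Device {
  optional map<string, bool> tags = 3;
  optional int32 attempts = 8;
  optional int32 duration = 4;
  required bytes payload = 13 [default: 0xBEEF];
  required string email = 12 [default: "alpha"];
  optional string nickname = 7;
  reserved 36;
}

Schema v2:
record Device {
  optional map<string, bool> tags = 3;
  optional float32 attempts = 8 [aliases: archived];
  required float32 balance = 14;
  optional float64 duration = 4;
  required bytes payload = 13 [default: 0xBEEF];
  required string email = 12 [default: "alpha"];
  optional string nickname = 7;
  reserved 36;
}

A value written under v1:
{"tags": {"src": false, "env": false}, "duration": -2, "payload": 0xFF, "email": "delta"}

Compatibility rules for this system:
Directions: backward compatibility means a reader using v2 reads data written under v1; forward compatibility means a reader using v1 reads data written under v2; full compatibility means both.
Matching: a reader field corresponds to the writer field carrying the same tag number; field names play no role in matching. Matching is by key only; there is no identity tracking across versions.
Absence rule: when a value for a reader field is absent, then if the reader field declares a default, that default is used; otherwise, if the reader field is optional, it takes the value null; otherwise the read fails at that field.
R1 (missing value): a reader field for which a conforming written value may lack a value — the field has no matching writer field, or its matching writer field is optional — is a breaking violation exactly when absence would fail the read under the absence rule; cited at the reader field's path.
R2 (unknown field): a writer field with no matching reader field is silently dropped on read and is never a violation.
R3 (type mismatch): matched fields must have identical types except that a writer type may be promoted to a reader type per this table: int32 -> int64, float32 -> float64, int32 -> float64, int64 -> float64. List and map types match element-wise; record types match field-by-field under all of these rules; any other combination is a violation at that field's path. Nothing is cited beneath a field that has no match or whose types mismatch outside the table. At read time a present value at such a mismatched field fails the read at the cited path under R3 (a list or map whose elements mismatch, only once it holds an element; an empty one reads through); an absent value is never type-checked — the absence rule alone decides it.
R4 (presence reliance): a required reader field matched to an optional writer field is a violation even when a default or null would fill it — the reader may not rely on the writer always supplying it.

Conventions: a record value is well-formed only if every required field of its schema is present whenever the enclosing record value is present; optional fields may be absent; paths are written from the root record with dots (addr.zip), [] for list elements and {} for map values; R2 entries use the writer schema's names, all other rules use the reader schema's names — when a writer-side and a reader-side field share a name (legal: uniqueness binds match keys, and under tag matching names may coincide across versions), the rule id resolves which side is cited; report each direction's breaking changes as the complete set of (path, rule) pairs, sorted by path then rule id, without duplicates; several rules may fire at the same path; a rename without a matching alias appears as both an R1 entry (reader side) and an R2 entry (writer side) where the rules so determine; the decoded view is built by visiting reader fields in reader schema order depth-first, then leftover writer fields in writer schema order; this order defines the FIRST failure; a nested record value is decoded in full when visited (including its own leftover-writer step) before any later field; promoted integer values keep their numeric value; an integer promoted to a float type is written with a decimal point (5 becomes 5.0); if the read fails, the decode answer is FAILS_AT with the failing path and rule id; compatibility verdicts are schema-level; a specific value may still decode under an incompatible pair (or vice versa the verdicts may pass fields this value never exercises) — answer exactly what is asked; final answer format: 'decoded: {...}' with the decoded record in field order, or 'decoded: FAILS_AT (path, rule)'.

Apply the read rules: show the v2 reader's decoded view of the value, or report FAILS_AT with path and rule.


decoded: FAILS_AT (balance, R1)

each type pair in Device: writer, then reader
decode (reader v2):
  tags := {"src": false, "env": false}
  attempts := null (not supplied -> null)
  read fails at balance under R1 (no fill)
  => FAILS_AT (balance, R1)
remaining Device differences; none change what is asked:
  field duration in record Device: type int32 changed to float64 -> a verdict-level change on Device — the shown value reads the same
  field attempts in record Device: type int32 changed to float32 -> a verdict-level change on Device — the shown value reads the same
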